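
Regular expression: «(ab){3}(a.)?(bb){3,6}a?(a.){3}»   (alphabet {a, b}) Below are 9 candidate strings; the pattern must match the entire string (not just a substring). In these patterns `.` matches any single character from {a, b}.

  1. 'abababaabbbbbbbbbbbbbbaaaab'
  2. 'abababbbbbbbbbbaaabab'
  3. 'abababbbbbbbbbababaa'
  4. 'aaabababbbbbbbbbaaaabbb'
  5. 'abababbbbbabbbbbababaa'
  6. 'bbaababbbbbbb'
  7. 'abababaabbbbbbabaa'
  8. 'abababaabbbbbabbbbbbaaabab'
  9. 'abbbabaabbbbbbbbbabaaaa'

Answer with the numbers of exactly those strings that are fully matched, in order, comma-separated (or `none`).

1 → no match
2 → no match
3 → match
4 → no match — must start with 'ab'
5 → no match
6 → no match — must start with 'ab'
7 → no match
8 → no match
9 → no match

3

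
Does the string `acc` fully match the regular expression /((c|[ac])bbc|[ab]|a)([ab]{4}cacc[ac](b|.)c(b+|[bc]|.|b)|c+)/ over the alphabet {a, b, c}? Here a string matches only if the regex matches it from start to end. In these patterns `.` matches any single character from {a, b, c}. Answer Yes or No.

Yes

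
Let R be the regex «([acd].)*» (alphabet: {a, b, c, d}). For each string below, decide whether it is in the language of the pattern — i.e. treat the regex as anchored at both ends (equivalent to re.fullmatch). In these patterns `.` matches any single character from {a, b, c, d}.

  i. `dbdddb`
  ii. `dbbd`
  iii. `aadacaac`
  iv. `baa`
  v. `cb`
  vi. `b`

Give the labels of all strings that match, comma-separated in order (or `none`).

i, iii, v

i → match
ii → no match
iii → match
iv → no match
v → match
vi → no match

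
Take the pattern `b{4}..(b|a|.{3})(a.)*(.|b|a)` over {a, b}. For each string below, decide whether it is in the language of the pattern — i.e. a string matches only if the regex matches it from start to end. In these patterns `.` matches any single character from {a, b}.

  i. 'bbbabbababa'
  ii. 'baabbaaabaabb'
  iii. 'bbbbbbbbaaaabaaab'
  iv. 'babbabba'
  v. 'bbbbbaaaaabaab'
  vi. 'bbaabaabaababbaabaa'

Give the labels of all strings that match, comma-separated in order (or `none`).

v

i → no match
ii → no match
iii → no match
iv → no match
v → match
vi → no match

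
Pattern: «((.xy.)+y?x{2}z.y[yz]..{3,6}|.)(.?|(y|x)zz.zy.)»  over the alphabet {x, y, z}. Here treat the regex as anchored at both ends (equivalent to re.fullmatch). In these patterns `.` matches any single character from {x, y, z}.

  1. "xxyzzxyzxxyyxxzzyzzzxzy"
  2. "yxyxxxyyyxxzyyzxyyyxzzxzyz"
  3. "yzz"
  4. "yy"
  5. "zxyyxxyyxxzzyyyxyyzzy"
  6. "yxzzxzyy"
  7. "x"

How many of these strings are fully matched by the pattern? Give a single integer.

1 → match
2 → match
3 → no match
4 → match
5 → match
6 → match
7 → match
Total matched: 6

6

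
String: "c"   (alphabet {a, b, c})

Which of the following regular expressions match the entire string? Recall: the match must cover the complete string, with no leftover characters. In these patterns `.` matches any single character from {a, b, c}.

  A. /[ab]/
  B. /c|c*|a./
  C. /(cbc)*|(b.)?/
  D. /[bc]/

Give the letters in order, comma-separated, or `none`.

A → no match
B → match
C → no match
D → match

B, D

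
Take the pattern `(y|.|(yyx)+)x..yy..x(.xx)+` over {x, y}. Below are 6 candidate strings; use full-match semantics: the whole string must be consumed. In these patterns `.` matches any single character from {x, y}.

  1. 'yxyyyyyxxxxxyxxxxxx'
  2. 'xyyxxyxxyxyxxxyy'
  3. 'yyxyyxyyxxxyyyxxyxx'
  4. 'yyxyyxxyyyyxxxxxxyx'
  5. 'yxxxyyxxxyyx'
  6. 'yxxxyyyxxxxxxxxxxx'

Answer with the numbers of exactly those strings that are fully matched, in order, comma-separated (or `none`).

6

1 → no match
2 → no match — must end with 'xx'
3 → no match
4 → no match — must end with 'xx'
5. 'yxxxyyxxxyyx' → no match — must end with 'xx'
6 → match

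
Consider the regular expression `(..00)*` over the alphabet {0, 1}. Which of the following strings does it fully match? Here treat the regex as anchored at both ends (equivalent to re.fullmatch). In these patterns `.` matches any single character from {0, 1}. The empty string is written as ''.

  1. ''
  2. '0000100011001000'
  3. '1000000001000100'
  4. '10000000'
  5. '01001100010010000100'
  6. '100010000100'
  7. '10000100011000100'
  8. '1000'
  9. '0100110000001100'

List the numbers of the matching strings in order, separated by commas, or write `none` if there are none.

1 → match
2 → match
3 → match
4 → match
5 → match
6 → match
7 → no match
8 → match
9 → match

1, 2, 3, 4, 5, 6, 8, 9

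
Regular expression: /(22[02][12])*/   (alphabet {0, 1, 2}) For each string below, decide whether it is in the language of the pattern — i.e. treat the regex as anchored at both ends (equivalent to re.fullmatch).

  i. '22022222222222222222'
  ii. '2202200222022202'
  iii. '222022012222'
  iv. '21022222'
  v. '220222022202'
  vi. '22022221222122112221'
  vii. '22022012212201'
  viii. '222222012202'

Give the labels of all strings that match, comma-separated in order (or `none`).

i, v, viii

i → match
ii → no match
iii → no match
iv → no match
v → match
vi → no match
vii → no match
viii → match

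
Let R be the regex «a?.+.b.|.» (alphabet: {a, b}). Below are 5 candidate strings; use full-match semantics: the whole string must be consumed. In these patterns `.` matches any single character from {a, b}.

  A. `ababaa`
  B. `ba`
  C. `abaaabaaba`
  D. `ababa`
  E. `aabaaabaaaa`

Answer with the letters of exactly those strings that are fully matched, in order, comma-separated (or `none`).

C, D

A → no match
B → no match
C → match
D → match
E → no match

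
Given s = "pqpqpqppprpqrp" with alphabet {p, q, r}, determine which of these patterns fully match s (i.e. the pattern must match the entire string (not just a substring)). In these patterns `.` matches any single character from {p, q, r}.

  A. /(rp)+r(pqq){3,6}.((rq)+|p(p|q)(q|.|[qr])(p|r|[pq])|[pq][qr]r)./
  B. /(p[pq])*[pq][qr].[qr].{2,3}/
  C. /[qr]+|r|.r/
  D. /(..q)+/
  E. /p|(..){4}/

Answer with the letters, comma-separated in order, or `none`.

A → no match — must start with "rp"
B → match
C → no match
D → no match — must end with "q"
E → no match

B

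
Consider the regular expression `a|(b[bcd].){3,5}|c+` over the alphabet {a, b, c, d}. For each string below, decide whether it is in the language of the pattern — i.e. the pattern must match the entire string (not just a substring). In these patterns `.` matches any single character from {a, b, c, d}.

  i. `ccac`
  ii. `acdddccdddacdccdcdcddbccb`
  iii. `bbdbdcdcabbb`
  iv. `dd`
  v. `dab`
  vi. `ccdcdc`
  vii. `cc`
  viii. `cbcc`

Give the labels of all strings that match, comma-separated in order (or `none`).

vii

i. `ccac` → no match
ii → no match
iii. `bbdbdcdcabbb` → no match
iv. `dd` → no match
v. `dab` → no match
vi. `ccdcdc` → no match
vii. `cc` → match
viii. `cbcc` → no match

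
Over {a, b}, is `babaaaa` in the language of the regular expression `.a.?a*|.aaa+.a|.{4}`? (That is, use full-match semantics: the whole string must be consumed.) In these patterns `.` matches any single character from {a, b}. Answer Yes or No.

Yes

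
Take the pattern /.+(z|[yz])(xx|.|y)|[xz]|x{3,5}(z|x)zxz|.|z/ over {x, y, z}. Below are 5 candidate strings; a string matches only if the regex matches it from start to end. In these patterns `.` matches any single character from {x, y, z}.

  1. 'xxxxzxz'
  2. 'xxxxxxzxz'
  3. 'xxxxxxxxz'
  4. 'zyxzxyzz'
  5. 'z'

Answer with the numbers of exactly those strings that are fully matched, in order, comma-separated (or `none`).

1 → match
2 → match
3 → no match
4 → match
5 → match

1, 2, 4, 5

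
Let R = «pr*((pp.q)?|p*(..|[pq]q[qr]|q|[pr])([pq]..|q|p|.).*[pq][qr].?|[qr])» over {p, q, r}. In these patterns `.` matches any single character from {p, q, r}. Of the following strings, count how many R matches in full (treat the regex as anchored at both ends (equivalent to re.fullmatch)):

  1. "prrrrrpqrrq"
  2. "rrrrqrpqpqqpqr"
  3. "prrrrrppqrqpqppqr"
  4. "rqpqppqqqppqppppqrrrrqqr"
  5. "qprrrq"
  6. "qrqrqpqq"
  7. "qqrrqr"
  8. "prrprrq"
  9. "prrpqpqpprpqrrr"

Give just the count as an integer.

1

1 → no match
2 → no match — must start with "p"
3 → match
4 → no match — must start with "p"
5 → no match — must start with "p"
6 → no match — must start with "p"
7 → no match — must start with "p"
8 → no match
9 → no match
Total matched: 1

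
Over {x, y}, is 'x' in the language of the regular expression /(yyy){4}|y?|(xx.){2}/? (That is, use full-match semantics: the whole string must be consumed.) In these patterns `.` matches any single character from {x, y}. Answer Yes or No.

No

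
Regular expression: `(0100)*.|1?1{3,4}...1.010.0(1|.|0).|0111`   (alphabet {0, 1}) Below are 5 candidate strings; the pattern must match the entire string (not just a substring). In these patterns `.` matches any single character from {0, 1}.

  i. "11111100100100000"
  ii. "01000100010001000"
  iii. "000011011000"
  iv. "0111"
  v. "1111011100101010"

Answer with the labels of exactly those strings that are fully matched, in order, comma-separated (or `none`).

i → match
ii → match
iii → no match
iv → match
v → match

i, ii, iv, v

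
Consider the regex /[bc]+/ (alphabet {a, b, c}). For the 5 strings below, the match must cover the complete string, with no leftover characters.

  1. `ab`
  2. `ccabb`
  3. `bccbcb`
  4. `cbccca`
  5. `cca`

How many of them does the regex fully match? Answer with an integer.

1 → no match
2 → no match
3 → match
4 → no match
5 → no match
Total matched: 1

1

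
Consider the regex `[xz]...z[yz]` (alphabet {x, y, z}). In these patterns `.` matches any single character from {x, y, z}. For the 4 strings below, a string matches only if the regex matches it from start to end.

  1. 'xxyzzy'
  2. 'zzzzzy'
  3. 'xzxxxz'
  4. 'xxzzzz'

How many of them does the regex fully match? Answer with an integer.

1. 'xxyzzy' → match
2. 'zzzzzy' → match
3. 'xzxxxz' → no match
4. 'xxzzzz' → match
Total matched: 3

3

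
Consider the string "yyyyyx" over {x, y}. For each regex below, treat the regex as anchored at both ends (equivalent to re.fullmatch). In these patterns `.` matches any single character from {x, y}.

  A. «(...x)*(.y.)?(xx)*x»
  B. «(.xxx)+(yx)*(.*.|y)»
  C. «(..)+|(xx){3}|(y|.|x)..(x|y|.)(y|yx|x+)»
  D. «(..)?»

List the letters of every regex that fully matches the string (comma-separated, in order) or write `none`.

C

A → no match
B → no match
C → match
D → no match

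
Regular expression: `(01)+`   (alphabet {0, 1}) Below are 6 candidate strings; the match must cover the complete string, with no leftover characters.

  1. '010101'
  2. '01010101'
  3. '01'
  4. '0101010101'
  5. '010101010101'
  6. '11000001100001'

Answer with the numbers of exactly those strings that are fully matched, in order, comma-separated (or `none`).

1 → match
2 → match
3 → match
4 → match
5 → match
6 → no match — must start with '01'

1, 2, 3, 4, 5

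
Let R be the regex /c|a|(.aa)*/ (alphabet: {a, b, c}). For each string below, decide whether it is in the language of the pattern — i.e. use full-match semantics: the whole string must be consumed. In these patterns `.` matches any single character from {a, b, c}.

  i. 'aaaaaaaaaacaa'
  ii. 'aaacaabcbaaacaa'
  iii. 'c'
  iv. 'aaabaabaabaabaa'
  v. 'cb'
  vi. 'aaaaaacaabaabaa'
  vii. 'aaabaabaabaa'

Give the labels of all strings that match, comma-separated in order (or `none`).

iii, iv, vi, vii

i → no match
ii → no match
iii → match
iv → match
v → no match
vi → match
vii → match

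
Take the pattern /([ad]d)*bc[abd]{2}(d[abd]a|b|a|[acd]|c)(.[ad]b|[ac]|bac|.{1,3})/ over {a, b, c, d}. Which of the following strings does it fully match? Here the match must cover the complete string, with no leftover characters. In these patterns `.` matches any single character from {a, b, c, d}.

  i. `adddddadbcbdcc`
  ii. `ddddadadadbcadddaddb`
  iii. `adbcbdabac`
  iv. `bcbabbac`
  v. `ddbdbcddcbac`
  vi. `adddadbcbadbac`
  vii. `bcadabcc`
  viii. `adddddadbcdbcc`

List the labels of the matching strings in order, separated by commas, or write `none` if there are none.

i → match
ii → match
iii → match
iv → match
v → no match
vi → match
vii → match
viii → match

i, ii, iii, iv, vi, vii, viii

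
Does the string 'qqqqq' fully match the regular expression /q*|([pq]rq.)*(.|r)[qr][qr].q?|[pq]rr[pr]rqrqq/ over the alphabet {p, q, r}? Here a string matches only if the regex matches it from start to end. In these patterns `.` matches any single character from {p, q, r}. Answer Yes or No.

Yes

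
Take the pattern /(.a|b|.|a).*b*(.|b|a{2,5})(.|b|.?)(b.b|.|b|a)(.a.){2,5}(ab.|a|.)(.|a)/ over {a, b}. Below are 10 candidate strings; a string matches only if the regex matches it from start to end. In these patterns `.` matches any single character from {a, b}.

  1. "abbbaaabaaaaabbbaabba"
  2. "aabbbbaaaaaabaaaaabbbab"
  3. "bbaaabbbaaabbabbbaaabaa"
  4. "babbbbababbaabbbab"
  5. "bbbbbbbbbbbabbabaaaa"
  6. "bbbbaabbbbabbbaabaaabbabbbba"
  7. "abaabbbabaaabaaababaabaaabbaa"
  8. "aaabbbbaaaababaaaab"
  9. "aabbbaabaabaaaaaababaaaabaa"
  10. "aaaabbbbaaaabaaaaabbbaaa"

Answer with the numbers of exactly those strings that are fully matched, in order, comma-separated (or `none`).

1 → no match
2 → no match
3 → no match
4 → no match
5 → no match
6 → no match
7 → no match
8 → match
9 → match
10 → no match

8, 9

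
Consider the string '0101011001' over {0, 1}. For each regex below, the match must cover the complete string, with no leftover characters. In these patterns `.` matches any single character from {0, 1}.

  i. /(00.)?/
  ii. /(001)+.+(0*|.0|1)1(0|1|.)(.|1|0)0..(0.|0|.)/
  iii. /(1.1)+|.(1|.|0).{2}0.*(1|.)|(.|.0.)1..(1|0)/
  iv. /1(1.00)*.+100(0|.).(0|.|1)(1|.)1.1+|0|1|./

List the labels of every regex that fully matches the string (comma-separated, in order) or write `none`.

iii

i → no match
ii → no match — must start with '001'
iii → match
iv → no match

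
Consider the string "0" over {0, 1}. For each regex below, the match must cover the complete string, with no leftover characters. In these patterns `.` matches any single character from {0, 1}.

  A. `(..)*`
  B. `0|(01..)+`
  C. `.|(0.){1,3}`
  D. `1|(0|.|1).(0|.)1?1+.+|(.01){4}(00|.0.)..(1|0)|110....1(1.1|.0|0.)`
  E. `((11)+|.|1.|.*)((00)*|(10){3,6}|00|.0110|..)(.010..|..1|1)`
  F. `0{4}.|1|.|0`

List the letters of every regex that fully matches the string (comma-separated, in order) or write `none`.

B, C, F

A → no match
B → match
C → match
D → no match
E → no match
F → match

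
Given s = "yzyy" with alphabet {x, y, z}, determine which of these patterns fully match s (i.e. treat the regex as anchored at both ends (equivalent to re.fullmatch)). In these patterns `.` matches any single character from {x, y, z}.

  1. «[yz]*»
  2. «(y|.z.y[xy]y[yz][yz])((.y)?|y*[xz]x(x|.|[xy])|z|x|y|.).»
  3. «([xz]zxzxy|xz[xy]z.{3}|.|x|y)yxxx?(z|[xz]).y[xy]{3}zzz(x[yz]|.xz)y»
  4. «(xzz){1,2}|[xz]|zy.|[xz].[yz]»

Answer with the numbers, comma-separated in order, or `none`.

1 → match
2 → match
3 → no match
4 → no match

1, 2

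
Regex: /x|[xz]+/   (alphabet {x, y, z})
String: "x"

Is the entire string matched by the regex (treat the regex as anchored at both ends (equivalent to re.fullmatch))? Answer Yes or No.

Yes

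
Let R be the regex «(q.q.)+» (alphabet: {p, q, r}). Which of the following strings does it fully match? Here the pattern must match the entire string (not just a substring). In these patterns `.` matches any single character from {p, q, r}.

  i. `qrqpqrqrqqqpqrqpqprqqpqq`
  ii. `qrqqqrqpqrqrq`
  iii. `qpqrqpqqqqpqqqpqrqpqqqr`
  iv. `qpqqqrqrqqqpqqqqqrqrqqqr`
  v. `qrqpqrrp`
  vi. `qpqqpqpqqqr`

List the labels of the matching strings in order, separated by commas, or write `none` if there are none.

i → no match
ii → no match
iii → no match
iv → match
v. `qrqpqrrp` → no match
vi. `qpqqpqpqqqr` → no match

iv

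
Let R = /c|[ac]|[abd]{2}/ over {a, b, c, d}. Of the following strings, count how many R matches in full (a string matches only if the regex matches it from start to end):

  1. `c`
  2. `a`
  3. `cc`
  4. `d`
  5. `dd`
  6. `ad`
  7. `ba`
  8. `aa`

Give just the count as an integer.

1 → match
2 → match
3 → no match
4 → no match
5 → match
6 → match
7 → match
8 → match
Total matched: 6

6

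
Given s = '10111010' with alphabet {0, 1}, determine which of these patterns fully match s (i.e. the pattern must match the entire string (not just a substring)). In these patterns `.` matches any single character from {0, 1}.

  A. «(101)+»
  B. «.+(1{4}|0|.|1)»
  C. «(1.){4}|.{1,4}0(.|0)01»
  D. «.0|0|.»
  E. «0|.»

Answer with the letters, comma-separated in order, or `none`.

B, C

A → no match — must end with '101'
B → match
C → match
D → no match
E → no match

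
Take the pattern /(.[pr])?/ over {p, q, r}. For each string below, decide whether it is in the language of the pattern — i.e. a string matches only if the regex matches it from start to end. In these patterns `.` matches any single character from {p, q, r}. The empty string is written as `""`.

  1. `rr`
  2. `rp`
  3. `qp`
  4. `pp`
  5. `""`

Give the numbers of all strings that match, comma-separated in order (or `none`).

1, 2, 3, 4, 5

1 → match
2 → match
3 → match
4 → match
5 → match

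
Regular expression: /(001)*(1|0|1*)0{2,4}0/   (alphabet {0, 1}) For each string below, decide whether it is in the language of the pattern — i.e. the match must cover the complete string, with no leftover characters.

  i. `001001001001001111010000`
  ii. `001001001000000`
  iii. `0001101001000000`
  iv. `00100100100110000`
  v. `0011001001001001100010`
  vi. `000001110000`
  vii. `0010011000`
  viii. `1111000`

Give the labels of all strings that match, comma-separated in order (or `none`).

ii, iv, vii, viii

i → no match
ii → match
iii → no match
iv → match
v → no match — must end with `00`
vi → no match
vii → match
viii → match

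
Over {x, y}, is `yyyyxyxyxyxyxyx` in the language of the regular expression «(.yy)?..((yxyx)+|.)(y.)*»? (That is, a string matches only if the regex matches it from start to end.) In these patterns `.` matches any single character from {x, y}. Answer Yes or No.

Yes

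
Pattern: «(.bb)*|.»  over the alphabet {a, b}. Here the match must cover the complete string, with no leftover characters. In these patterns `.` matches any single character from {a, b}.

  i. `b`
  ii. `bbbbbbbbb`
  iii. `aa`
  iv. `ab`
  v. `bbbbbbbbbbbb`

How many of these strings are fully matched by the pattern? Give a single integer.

3

i → match
ii → match
iii → no match
iv → no match
v → match
Total matched: 3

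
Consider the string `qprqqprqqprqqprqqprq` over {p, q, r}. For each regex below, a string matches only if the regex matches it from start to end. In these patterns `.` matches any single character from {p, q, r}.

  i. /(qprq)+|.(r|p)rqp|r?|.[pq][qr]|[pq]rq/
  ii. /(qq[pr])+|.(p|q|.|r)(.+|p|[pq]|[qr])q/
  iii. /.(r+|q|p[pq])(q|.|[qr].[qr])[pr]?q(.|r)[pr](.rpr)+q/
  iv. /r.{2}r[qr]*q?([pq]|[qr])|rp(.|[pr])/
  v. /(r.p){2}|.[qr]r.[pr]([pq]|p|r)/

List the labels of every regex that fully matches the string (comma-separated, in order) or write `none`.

i, ii

i → match
ii → match
iii → no match — must end with `rprq`
iv → no match
v → no match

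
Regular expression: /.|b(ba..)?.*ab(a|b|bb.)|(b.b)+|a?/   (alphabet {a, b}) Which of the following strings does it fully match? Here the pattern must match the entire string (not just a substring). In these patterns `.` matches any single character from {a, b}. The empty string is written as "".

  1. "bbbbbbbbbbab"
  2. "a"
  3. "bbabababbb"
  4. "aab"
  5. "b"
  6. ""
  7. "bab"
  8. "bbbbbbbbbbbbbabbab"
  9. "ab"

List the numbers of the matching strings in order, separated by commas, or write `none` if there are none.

1 → match
2 → match
3 → no match
4 → no match
5 → match
6 → match
7 → match
8 → match
9 → no match

1, 2, 5, 6, 7, 8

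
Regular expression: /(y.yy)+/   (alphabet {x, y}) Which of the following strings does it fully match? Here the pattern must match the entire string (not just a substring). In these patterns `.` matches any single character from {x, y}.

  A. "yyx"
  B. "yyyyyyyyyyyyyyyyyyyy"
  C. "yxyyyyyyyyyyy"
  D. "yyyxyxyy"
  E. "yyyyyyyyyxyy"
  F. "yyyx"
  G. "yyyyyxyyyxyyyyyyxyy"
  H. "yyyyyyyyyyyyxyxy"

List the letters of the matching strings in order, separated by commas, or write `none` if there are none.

A → no match — must end with "yy"
B → match
C → no match
D → no match
E → match
F → no match — must end with "yy"
G → no match
H → no match — must end with "yy"

B, E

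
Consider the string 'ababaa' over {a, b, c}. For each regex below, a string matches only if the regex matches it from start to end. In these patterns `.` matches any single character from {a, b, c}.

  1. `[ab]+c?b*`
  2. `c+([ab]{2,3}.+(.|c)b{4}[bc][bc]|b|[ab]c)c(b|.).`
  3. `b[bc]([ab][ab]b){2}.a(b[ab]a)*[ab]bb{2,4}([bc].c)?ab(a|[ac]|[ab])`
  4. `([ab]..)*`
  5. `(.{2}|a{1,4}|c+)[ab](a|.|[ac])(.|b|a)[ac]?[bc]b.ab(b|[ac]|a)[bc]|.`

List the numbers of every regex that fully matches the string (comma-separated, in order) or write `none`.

1 → match
2 → no match — must start with 'c'
3 → no match — must start with 'b'
4 → match
5 → no match

1, 4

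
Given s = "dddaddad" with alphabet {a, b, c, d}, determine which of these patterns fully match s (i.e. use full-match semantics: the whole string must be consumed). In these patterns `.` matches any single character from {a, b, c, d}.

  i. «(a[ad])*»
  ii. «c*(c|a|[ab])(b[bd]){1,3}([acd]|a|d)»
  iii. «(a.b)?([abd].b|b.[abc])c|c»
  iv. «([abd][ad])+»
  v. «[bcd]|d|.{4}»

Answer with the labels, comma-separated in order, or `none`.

i → no match
ii → no match
iii → no match — must end with "c"
iv → match
v → no match

iv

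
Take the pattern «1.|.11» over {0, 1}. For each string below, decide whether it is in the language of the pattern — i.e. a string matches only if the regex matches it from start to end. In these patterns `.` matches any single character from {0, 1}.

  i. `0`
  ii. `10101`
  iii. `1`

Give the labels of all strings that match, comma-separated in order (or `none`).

none

i → no match
ii → no match
iii → no match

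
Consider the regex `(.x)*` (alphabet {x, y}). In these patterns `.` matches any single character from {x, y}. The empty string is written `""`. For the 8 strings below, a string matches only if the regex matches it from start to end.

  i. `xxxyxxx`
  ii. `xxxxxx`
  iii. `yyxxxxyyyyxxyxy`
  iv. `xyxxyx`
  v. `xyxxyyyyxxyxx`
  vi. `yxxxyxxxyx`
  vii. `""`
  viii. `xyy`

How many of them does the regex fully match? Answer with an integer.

i → no match
ii → match
iii → no match
iv → no match
v → no match
vi → match
vii → match
viii → no match
Total matched: 3

3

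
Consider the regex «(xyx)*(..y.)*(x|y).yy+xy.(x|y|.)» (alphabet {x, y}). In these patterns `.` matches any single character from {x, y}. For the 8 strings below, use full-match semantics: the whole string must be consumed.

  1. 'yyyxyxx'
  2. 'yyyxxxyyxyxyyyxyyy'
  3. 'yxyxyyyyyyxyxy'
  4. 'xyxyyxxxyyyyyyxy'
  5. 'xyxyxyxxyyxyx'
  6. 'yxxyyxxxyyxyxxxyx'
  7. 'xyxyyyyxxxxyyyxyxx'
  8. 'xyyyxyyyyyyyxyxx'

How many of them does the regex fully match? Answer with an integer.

1 → no match
2 → no match
3 → match
4 → no match
5 → no match
6 → no match
7 → no match
8 → match
Total matched: 2

2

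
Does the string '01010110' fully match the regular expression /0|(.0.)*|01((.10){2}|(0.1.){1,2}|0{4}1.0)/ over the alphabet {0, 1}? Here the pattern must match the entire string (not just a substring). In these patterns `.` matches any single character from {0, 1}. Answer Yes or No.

Yes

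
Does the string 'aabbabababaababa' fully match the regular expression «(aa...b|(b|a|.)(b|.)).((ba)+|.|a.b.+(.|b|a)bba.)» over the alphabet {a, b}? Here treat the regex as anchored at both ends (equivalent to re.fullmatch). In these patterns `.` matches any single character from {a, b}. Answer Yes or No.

No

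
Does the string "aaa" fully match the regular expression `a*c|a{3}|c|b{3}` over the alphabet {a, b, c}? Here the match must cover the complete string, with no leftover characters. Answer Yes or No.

Yes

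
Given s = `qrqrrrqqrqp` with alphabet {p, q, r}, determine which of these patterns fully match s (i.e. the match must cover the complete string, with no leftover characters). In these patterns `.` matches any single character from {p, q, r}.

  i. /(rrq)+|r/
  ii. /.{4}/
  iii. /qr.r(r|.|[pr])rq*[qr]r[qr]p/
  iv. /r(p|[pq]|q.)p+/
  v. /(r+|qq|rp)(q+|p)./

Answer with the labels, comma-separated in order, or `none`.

iii

i → no match
ii → no match
iii → match
iv → no match — must start with `r`
v → no match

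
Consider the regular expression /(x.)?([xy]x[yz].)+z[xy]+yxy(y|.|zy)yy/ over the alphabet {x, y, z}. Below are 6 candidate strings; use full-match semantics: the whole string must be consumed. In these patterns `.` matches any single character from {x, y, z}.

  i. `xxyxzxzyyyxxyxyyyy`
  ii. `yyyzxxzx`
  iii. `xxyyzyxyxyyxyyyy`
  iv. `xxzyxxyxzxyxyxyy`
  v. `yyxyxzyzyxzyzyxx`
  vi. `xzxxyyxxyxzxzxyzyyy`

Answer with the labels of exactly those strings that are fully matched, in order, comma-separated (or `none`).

i → match
ii → no match — must end with `yy`
iii → match
iv → match
v → no match — must end with `yy`
vi → no match

i, iii, iv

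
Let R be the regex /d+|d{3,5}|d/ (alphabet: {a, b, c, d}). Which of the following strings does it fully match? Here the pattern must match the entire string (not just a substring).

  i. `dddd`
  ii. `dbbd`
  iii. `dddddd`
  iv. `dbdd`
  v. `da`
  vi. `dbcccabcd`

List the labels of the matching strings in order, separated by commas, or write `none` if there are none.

i, iii

i. `dddd` → match
ii. `dbbd` → no match
iii. `dddddd` → match
iv. `dbdd` → no match
v. `da` → no match — must end with `d`
vi. `dbcccabcd` → no match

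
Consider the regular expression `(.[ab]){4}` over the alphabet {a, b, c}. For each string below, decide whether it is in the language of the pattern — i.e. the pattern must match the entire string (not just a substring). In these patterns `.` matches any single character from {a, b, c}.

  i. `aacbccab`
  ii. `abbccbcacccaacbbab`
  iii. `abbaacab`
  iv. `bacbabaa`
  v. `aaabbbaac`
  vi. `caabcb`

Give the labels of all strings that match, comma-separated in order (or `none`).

iv

i → no match
ii → no match
iii → no match
iv → match
v → no match
vi → no match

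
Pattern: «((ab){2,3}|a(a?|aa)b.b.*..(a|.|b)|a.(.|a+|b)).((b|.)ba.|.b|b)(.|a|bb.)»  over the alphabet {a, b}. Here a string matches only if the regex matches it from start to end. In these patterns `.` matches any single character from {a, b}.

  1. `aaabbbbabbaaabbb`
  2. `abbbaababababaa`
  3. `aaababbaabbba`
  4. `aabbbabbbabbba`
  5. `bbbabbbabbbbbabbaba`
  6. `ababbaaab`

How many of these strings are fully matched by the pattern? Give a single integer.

1 → match
2 → no match
3 → match
4 → match
5 → no match
6 → no match
Total matched: 3

3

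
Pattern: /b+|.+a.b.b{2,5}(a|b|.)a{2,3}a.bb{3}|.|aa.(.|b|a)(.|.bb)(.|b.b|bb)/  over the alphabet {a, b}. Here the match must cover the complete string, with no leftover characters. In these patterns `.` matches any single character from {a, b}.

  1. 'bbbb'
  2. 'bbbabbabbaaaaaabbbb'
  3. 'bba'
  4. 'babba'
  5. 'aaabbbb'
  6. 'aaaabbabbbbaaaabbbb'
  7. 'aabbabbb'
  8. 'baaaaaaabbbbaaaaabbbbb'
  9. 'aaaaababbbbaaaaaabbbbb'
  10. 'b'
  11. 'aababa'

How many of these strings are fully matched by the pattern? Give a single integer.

1 → match
2 → match
3 → no match
4 → no match
5 → match
6 → match
7 → match
8 → match
9 → no match
10 → match
11 → match
Total matched: 8

8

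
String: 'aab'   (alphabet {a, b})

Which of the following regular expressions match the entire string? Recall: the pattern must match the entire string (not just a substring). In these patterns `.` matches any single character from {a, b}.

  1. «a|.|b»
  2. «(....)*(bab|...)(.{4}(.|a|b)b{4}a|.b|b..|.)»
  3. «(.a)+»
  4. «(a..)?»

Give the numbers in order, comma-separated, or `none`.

4

1 → no match
2 → no match
3 → no match — must end with 'a'
4 → match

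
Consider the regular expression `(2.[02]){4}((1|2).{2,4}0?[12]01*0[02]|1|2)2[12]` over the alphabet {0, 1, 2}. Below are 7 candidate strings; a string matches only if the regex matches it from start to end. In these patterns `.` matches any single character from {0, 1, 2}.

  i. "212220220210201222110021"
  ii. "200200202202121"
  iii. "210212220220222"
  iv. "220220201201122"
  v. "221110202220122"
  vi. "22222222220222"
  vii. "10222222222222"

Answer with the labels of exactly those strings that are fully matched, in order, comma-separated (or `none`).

i → no match
ii → match
iii → match
iv → no match
v → no match
vi → no match
vii → no match — must start with "2"

ii, iii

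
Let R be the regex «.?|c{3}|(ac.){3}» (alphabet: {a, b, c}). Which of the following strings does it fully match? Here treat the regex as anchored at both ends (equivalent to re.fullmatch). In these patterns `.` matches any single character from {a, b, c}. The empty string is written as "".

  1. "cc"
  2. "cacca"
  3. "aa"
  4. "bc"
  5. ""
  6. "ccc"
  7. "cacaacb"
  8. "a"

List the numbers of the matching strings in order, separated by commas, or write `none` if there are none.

5, 6, 8

1 → no match
2 → no match
3 → no match
4 → no match
5 → match
6 → match
7 → no match
8 → match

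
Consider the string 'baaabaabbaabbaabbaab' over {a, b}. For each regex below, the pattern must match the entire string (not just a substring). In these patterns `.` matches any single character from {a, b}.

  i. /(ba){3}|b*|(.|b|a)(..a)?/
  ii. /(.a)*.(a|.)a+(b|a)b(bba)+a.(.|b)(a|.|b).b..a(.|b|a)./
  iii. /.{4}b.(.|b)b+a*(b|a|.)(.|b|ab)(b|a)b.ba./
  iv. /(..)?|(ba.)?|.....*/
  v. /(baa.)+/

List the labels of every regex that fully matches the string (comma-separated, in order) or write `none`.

iv, v

i → no match
ii → no match
iii → no match
iv → match
v → match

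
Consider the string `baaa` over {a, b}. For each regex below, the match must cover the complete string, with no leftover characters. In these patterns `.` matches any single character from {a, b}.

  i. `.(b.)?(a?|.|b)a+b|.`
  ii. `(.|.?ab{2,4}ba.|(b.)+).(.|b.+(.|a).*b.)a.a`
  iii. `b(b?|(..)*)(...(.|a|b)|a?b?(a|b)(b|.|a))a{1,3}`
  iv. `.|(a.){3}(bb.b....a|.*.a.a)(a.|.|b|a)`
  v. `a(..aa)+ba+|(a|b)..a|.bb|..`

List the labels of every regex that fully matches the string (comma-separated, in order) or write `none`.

i → no match
ii → no match
iii → match
iv → no match
v → match

iii, v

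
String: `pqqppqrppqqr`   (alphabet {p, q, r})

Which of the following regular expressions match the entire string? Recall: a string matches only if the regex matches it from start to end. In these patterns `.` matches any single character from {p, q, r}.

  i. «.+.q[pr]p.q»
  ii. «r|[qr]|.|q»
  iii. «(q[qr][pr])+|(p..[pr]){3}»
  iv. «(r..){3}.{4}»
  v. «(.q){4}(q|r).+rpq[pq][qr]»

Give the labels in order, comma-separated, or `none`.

i → no match — must end with `q`
ii → no match
iii → match
iv → no match — must start with `r`
v → no match

iii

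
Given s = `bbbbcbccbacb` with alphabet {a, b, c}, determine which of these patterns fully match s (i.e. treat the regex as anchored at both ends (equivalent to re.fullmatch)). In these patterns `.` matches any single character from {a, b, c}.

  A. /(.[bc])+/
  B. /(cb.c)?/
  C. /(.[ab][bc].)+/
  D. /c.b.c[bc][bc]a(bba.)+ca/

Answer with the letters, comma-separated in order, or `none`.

C

A → no match
B → no match
C → match
D → no match — must start with `c`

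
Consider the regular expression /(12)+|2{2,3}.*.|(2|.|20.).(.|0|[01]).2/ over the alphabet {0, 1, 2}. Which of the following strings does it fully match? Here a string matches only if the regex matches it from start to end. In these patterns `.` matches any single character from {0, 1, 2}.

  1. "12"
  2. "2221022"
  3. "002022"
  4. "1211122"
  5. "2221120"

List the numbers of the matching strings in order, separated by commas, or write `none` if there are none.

1, 2, 5

1. "12" → match
2. "2221022" → match
3. "002022" → no match
4. "1211122" → no match
5. "2221120" → match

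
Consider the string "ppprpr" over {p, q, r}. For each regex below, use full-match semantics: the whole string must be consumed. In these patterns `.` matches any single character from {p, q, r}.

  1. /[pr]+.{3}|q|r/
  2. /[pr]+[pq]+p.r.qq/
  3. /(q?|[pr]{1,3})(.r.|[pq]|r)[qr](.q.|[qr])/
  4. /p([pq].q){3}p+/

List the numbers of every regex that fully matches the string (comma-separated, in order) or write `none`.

1

1 → match
2 → no match — must end with "qq"
3 → no match
4 → no match — must end with "p"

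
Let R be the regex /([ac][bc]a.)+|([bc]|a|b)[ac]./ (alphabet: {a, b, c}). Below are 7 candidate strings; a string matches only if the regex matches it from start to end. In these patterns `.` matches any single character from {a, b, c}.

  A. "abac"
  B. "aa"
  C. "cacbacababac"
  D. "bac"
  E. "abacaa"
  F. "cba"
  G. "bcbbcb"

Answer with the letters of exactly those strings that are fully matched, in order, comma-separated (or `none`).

A, D

A → match
B → no match
C → no match
D → match
E → no match
F → no match
G → no match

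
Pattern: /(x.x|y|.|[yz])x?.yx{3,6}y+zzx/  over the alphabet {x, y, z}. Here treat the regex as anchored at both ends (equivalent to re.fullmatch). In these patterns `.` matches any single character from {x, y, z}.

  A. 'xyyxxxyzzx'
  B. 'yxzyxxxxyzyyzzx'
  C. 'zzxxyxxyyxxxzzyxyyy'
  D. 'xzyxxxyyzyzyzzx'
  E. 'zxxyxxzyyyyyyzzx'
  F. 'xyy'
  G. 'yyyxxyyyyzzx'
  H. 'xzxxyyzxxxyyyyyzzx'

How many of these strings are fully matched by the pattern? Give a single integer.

1

A → match
B → no match
C → no match — must end with 'yzzx'
D → no match
E → no match
F → no match — must end with 'yzzx'
G → no match
H → no match
Total matched: 1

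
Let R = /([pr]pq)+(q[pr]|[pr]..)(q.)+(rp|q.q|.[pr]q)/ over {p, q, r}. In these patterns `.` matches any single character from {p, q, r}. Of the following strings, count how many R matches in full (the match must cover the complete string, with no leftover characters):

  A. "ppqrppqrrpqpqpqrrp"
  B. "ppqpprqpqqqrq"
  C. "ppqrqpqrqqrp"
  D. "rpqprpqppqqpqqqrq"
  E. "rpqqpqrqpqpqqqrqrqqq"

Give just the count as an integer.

3

A → no match
B → match
C. "ppqrqpqrqqrp" → match
D → no match
E → match
Total matched: 3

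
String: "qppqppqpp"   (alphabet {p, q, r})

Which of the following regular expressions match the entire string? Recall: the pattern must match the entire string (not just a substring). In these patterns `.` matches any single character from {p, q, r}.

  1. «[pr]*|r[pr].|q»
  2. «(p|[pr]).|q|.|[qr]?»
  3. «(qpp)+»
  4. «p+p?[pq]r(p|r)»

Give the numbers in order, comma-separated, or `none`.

1 → no match
2 → no match
3 → match
4 → no match — must start with "p"

3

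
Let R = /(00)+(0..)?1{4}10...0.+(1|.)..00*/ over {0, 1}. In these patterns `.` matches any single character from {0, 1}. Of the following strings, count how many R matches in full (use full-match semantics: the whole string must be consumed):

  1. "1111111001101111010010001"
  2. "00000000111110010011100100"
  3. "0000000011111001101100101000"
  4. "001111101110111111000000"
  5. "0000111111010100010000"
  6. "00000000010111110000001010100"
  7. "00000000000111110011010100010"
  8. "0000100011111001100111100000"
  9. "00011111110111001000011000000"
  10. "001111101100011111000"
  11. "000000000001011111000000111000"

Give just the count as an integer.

1 → no match — must start with "00"
2 → match
3 → match
4 → match
5 → match
6 → match
7 → match
8 → no match
9 → match
10 → match
11 → match
Total matched: 9

9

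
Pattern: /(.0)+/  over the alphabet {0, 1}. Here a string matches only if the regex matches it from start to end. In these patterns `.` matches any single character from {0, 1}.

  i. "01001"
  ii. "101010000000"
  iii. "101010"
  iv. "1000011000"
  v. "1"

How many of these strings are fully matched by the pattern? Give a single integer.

2

i. "01001" → no match — must end with "0"
ii. "101010000000" → match
iii. "101010" → match
iv. "1000011000" → no match
v. "1" → no match — must end with "0"
Total matched: 2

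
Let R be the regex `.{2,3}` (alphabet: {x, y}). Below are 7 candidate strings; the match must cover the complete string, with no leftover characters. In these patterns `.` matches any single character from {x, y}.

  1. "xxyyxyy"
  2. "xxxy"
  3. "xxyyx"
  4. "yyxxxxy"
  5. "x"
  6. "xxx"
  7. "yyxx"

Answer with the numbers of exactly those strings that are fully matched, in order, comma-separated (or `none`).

1 → no match
2 → no match
3 → no match
4 → no match
5 → no match
6 → match
7 → no match

6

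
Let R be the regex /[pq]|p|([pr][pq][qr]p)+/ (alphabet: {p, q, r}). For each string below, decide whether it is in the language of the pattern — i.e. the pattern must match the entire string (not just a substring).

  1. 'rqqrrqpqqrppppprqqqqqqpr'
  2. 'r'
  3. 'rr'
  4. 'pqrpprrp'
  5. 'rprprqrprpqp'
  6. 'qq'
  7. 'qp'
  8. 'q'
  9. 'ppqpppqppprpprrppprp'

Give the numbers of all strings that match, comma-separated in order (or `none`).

5, 8

1 → no match
2 → no match
3 → no match
4 → no match
5 → match
6 → no match
7 → no match
8 → match
9 → no match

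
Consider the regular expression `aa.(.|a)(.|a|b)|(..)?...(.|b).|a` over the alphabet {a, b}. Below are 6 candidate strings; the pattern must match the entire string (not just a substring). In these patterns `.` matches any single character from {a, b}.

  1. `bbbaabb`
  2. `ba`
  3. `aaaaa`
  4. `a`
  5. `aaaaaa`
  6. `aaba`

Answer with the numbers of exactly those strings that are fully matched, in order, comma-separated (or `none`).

1, 3, 4

1 → match
2 → no match
3 → match
4 → match
5 → no match
6 → no match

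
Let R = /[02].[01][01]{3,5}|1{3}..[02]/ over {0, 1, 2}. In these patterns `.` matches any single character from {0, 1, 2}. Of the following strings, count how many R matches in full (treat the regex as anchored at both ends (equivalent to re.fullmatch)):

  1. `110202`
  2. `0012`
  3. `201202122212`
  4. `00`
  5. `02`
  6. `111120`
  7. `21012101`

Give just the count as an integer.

1 → no match
2 → no match
3 → no match
4 → no match
5 → no match
6 → match
7 → no match
Total matched: 1

1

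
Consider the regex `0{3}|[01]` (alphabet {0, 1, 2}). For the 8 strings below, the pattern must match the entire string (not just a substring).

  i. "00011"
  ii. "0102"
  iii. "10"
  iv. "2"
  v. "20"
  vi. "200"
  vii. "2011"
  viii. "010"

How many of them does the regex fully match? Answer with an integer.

i → no match
ii → no match
iii → no match
iv → no match
v → no match
vi → no match
vii → no match
viii → no match
Total matched: 0

0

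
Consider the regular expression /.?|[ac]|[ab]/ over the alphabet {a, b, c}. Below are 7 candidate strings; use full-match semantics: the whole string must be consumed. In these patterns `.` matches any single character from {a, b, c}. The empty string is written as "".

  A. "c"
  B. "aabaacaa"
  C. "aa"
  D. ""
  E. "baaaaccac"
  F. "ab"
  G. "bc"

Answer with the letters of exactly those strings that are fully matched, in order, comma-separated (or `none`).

A, D

A → match
B → no match
C → no match
D → match
E → no match
F → no match
G → no match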